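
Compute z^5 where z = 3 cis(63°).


r^5 = 3^5 = 243
n*theta = 5*63° = 315° = 315° (mod 360)
a = 243*cos(315°) = 171.8269
b = 243*sin(315°) = -171.8269

243 cis(315°) = 171.8269 - 171.8269i


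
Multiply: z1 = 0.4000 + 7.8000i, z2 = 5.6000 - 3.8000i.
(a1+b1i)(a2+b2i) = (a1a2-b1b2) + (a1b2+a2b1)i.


Real = 0.4*5.6 - 7.8*(-3.8) = 2.24 - (-29.64) = 31.88
Imag = 0.4*(-3.8) + 5.6*7.8 = -1.52 + 43.68 = 42.16

31.8800 + 42.1600i


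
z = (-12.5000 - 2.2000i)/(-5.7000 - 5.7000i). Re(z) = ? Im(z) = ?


Multiply by conjugate: (-12.5000 - 2.2000i)(-5.7000 + 5.7000i) / ((-5.7)^2 + (-5.7)^2)
Numerator real = -12.5*(-5.7) - (2.2)*(-5.7) = 83.79
Numerator imag = -2.2*(-5.7) - (-12.5)*(-5.7) = -58.71
Denominator = 64.98
Re(z) = 83.79/64.98 = 1.2895
Im(z) = -58.71/64.98 = -0.9035

Re(z) = 1.2895, Im(z) = -0.9035


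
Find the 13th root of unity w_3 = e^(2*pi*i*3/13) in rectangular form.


Angle = 360*3/13 = 83.0769°
a = cos(83.0769°) = 0.1205
b = sin(83.0769°) = 0.9927

0.1205 + 0.9927i


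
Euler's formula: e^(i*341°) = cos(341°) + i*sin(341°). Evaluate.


cos(341°) = 0.9455
sin(341°) = -0.3256

e^(i*341°) = 0.9455 - 0.3256i


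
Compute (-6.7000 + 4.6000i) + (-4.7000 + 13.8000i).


Real: -6.7 - 4.7 = -11.4
Imag: 4.6 + 13.8 = 18.4

-11.4000 + 18.4000i


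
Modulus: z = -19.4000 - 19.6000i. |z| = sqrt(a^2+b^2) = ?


|z| = sqrt((-19.4)^2 + (-19.6)^2) = sqrt(376.36 + 384.16) = sqrt(760.52) = 27.5775

|z| = 27.5775


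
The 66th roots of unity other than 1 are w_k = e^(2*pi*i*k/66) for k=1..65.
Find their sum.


With w = e^(2*pi*i/66), all 66 of the 66th roots of unity w^0 = 1, w, ..., w^(65) sum to 0: 1 + w + ... + w^(65) = (1 - w^66)/(1 - w) = 0 since w^66 = 1, w ≠ 1.
Removing the root 1: w + w^2 + ... + w^(65) = 0 - 1 = -1

Sum = -1


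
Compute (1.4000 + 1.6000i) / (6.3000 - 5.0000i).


Conjugate of z2 = 6.3000 + 5.0000i
Numerator: (1.4000 + 1.6000i)(6.3000 + 5.0000i) = 0.8200 + 17.0800i
Denominator: 6.3^2 + (-5)^2 = 64.69
Result = (0.8200 + 17.0800i)/64.69

0.0127 + 0.2640i


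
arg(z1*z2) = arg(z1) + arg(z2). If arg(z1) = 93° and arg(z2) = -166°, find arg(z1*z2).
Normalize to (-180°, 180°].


arg(z1*z2) = 93° - 166° = -73°
Normalized to (-180°, 180°]: -73°

-73°


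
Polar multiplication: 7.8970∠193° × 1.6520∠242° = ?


r = 7.8970 * 1.6520 = 13.0458
theta = 193° + 242° = 435° = 75° (mod 360)

13.0458 cis(75°)


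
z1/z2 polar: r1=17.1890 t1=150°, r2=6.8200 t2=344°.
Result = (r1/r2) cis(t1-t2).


r = 17.1890 / 6.8200 = 2.5204
theta = 150° - 344° = -194° = 166° (mod 360)

2.5204 cis(166°)


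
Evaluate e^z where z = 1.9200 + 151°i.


e^1.9200 = 6.82096
cos(151°) = -0.87462
sin(151°) = 0.48481
Real = 6.82096*(-0.87462) = -5.9657
Imag = 6.82096*0.48481 = 3.3069

-5.9657 + 3.3069i


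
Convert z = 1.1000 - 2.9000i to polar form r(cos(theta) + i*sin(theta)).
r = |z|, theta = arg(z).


r = sqrt(1.21+8.41) = sqrt(9.62) = 3.1016
theta = atan2(-2.9, 1.1) = -69.2277 degrees

r = 3.1016, theta = -69.2277 degrees


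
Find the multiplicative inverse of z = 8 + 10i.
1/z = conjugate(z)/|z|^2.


|z|^2 = 64+100 = 164
1/z = (8 - 10i)/164

1/z = 0.0488 - 0.0610i


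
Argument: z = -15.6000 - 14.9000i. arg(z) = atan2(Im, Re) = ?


Re = -15.6, Im = -14.9
arg = atan2(-14.9, -15.6) = -136.3148 degrees

arg(z) = -136.3148 degrees


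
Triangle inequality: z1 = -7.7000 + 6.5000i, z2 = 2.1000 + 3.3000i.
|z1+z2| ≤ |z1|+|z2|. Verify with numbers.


|z1| = sqrt((-7.7)^2 + 6.5^2) = sqrt(101.54) = 10.0767
|z2| = sqrt(2.1^2 + 3.3^2) = sqrt(15.3) = 3.9115
z1+z2 = -5.6000 + 9.8000i
|z1+z2| = sqrt(127.4) = 11.2872
|z1|+|z2| = 10.0767 + 3.9115 = 13.9882

|z1+z2| = 11.2872 ≤ |z1|+|z2| = 13.9882 (verified)


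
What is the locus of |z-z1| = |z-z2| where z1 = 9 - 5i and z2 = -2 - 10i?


Equal distances means the locus is the perpendicular bisector of z1 and z2.
Midpoint = ((9+(-2))/2, (-5+(-10))/2) = (3.5000, -7.5000)

Perpendicular bisector through (3.5000, -7.5000)


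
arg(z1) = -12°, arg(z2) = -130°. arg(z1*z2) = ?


arg(z1*z2) = -12° - 130° = -142°
Normalized to (-180°, 180°]: -142°

-142°


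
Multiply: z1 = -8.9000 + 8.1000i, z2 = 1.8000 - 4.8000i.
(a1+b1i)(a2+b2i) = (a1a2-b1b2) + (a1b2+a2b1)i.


Real = -8.9*1.8 - 8.1*(-4.8) = -16.02 - (-38.88) = 22.86
Imag = -8.9*(-4.8) + 1.8*8.1 = 42.72 + 14.58 = 57.3

22.8600 + 57.3000i


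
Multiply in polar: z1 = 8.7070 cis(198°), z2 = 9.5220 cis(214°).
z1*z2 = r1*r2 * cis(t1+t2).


r = 8.7070 * 9.5220 = 82.9081
theta = 198° + 214° = 412° = 52° (mod 360)

82.9081 cis(52°)


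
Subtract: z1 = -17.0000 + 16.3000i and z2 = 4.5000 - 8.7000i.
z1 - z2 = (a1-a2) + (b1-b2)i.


Real: -17 - 4.5 = -21.5
Imag: 16.3 + 8.7 = 25

-21.5000 + 25.0000i


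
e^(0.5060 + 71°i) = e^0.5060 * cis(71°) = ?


e^0.5060 = 1.65864
cos(71°) = 0.32557
sin(71°) = 0.94552
Real = 1.65864*0.32557 = 0.5400
Imag = 1.65864*0.94552 = 1.5683

0.5400 + 1.5683i


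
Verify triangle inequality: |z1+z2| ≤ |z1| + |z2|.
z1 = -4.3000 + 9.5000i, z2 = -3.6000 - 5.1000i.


|z1| = sqrt((-4.3)^2 + 9.5^2) = sqrt(108.74) = 10.4278
|z2| = sqrt((-3.6)^2 + (-5.1)^2) = sqrt(38.97) = 6.2426
z1+z2 = -7.9000 + 4.4000i
|z1+z2| = sqrt(81.77) = 9.0427
|z1|+|z2| = 10.4278 + 6.2426 = 16.6704

|z1+z2| = 9.0427 ≤ |z1|+|z2| = 16.6704 (verified)


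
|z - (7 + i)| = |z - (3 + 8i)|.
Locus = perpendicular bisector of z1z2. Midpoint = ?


Equal distances means the locus is the perpendicular bisector of z1 and z2.
Midpoint = ((7+3)/2, (1+8)/2) = (5.0000, 4.5000)

Perpendicular bisector through (5.0000, 4.5000)


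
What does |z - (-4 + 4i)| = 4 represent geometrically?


|z - z0| = r is a circle with center z0 and radius r.
Center = (-4, 4), radius = 4

Circle with center (-4, 4) and radius 4


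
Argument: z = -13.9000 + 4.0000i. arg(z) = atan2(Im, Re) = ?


Re = -13.9, Im = 4
arg = atan2(4, -13.9) = 163.9458 degrees

arg(z) = 163.9458 degrees


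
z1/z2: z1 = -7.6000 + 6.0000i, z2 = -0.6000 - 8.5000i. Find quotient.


Conjugate of z2 = -0.6000 + 8.5000i
Numerator: (-7.6000 + 6.0000i)(-0.6000 + 8.5000i) = -46.4400 - 68.2000i
Denominator: (-0.6)^2 + (-8.5)^2 = 72.61
Result = (-46.4400 - 68.2000i)/72.61

-0.6396 - 0.9393i


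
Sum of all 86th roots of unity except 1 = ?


With w = e^(2*pi*i/86), all 86 of the 86th roots of unity w^0 = 1, w, ..., w^(85) sum to 0: 1 + w + ... + w^(85) = (1 - w^86)/(1 - w) = 0 since w^86 = 1, w ≠ 1.
Removing the root 1: w + w^2 + ... + w^(85) = 0 - 1 = -1

Sum = -1


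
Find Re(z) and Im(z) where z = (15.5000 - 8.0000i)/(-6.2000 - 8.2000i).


Multiply by conjugate: (15.5000 - 8.0000i)(-6.2000 + 8.2000i) / ((-6.2)^2 + (-8.2)^2)
Numerator real = 15.5*(-6.2) - (8)*(-8.2) = -30.5
Numerator imag = -8*(-6.2) - 15.5*(-8.2) = 176.7
Denominator = 105.68
Re(z) = -30.5/105.68 = -0.2886
Im(z) = 176.7/105.68 = 1.6720

Re(z) = -0.2886, Im(z) = 1.6720


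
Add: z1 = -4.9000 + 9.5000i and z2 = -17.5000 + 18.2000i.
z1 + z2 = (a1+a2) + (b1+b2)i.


Real: -4.9 - 17.5 = -22.4
Imag: 9.5 + 18.2 = 27.7

-22.4000 + 27.7000i


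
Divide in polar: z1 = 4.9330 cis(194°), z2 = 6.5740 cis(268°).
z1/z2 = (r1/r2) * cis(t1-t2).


r = 4.9330 / 6.5740 = 0.7504
theta = 194° - 268° = -74° = 286° (mod 360)

0.7504 cis(286°)


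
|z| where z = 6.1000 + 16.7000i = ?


|z| = sqrt(6.1^2 + 16.7^2) = sqrt(37.21 + 278.89) = sqrt(316.1) = 17.7792

|z| = 17.7792


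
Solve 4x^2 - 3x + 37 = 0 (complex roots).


disc = (-3)^2 - 4*4*37 = 9 - 592 = -583
sqrt(|disc|) = sqrt(583) = 24.1454
Real part = 3/(2*4) = 0.3750
Imag part = 24.1454/(2*4) = 3.0182

0.3750 ± 3.0182i


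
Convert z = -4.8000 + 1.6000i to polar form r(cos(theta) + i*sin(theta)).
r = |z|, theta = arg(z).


r = sqrt(23.04+2.56) = sqrt(25.6) = 5.0596
theta = atan2(1.6, -4.8) = 161.5651 degrees

r = 5.0596, theta = 161.5651 degrees


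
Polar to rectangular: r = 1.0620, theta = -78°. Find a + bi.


a = 1.0620*cos(-78°) = 1.0620*0.2079 = 0.2208
b = 1.0620*sin(-78°) = 1.0620*(-0.97815) = -1.0388

0.2208 - 1.0388i


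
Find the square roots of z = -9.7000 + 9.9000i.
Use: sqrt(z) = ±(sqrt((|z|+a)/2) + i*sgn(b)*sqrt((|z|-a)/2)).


|z| = sqrt(94.09+98.01) = 13.8600
sqrt((|z|+a)/2) = sqrt((13.8600+(-9.7))/2) = sqrt(2.0800) = 1.4422
sqrt((|z|-a)/2) = sqrt((13.8600-(-9.7))/2) = sqrt(11.7800) = 3.4322

±(1.4422 + 3.4322i) i.e. 1.4422 + 3.4322i and -1.4422 - 3.4322i


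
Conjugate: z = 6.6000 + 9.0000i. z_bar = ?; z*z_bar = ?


z_bar = 6.6000 - 9.0000i
z*z_bar = 6.6^2 + 9^2 = 43.56 + 81 = 124.56

z_bar = 6.6000 - 9.0000i, z*z_bar = 124.56


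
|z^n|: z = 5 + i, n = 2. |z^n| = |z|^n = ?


|z| = sqrt(25+1) = sqrt(26) = 5.0990
|z^2| = |z|^2 = (sqrt(26))^2 = 26

|z^2| = 26


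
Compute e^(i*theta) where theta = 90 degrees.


cos(90°) = 0
sin(90°) = 1.0000

e^(i*90°) = 0 + 1.0000i


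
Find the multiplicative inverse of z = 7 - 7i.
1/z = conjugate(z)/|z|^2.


|z|^2 = 49+49 = 98
1/z = (7 + 7i)/98

1/z = 0.0714 + 0.0714i


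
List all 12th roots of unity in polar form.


The 12th roots of unity are cis(360k/12°) for k=0..11
Angle step = 360/12 = 30°
Primitive root: cis(30°)
Primitive root = 0.8660 + 0.5000i

12 roots at angles: 0°, 30°, 60°, 90°, 120°, 150°, 180°, 210°, 240°, 270°, 300°, 330°


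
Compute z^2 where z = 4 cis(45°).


r^2 = 4^2 = 16
n*theta = 2*45° = 90° = 90° (mod 360)
a = 16*cos(90°) = 0
b = 16*sin(90°) = 16.0000

16 cis(90°) = 0 + 16.0000i


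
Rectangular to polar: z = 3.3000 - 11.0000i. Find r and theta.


r = sqrt(10.89+121) = sqrt(131.89) = 11.4843
theta = atan2(-11, 3.3) = -73.3008 degrees

r = 11.4843, theta = -73.3008 degrees


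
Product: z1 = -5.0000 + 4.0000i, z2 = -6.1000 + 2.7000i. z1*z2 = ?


Real = -5*(-6.1) - 4*2.7 = 30.5 - 10.8 = 19.7
Imag = -5*2.7 - (6.1)*4 = -13.5 - (24.4) = -37.9

19.7000 - 37.9000i


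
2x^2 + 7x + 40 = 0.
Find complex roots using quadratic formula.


disc = 7^2 - 4*2*40 = 49 - 320 = -271
sqrt(|disc|) = sqrt(271) = 16.4621
Real part = -7/(2*2) = -1.7500
Imag part = 16.4621/(2*2) = 4.1155

-1.7500 ± 4.1155i


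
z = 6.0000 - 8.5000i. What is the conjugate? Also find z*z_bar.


z_bar = 6.0000 + 8.5000i
z*z_bar = 6^2 + (-8.5)^2 = 36 + 72.25 = 108.25

z_bar = 6.0000 + 8.5000i, z*z_bar = 108.25


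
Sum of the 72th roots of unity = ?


The sum of all 72th roots of unity is 0.
Geometric series: (1 - w^72)/(1 - w) = (1-1)/(1-w) = 0 since w^72 = 1, w ≠ 1.
Alternatively: coefficient of z^71 in z^72 - 1 is 0.

0


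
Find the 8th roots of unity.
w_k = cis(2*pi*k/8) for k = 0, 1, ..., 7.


The 8th roots of unity are cis(360k/8°) for k=0..7
Angle step = 360/8 = 45°
Primitive root: cis(45°)
Primitive root = 0.7071 + 0.7071i

8 roots at angles: 0°, 45°, 90°, 135°, 180°, 225°, 270°, 315°


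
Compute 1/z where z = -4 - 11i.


|z|^2 = 16+121 = 137
1/z = (-4 + 11i)/137

1/z = -0.0292 + 0.0803i


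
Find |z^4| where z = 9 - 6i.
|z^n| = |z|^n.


|z| = sqrt(81+36) = sqrt(117) = 10.8167
|z^4| = |z|^4 = (sqrt(117))^4 = 117^2 = 13689

|z^4| = 13689


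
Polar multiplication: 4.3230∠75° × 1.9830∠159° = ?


r = 4.3230 * 1.9830 = 8.5725
theta = 75° + 159° = 234° = 234° (mod 360)

8.5725 cis(234°)


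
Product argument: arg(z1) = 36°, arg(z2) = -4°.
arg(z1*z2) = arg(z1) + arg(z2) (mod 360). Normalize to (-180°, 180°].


arg(z1*z2) = 36° - 4° = 32°
Normalized to (-180°, 180°]: 32°

32°


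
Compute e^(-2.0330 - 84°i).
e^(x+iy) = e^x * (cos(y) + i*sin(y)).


e^-2.0330 = 0.1309
cos(-84°) = 0.1045
sin(-84°) = -0.9945
Real = 0.1309*0.1045 = 0.0137
Imag = 0.1309*(-0.9945) = -0.1302

0.0137 - 0.1302i


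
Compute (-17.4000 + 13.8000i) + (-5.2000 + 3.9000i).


Real: -17.4 - 5.2 = -22.6
Imag: 13.8 + 3.9 = 17.7

-22.6000 + 17.7000i


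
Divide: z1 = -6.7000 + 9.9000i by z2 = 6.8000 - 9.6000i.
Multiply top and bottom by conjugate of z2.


Conjugate of z2 = 6.8000 + 9.6000i
Numerator: (-6.7000 + 9.9000i)(6.8000 + 9.6000i) = -140.6000 + 3.0000i
Denominator: 6.8^2 + (-9.6)^2 = 138.4
Result = (-140.6000 + 3.0000i)/138.4

-1.0159 + 0.0217i


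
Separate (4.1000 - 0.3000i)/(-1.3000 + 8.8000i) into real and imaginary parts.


Multiply by conjugate: (4.1000 - 0.3000i)(-1.3000 - 8.8000i) / ((-1.3)^2 + 8.8^2)
Numerator real = 4.1*(-1.3) - (0.3)*8.8 = -7.97
Numerator imag = -0.3*(-1.3) - 4.1*8.8 = -35.69
Denominator = 79.13
Re(z) = -7.97/79.13 = -0.1007
Im(z) = -35.69/79.13 = -0.4510

Re(z) = -0.1007, Im(z) = -0.4510


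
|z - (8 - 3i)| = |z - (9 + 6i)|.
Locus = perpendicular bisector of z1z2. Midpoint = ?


Equal distances means the locus is the perpendicular bisector of z1 and z2.
Midpoint = ((8+9)/2, (-3+6)/2) = (8.5000, 1.5000)

Perpendicular bisector through (8.5000, 1.5000)


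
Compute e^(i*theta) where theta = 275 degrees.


cos(275°) = 0.0872
sin(275°) = -0.9962

e^(i*275°) = 0.0872 - 0.9962i


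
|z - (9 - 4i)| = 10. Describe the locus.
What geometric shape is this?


|z - z0| = r is a circle with center z0 and radius r.
Center = (9, -4), radius = 10

Circle with center (9, -4) and radius 10


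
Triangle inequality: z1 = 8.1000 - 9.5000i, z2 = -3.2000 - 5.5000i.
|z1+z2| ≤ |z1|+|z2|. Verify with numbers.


|z1| = sqrt(8.1^2 + (-9.5)^2) = sqrt(155.86) = 12.4844
|z2| = sqrt((-3.2)^2 + (-5.5)^2) = sqrt(40.49) = 6.3632
z1+z2 = 4.9000 - 15.0000i
|z1+z2| = sqrt(249.01) = 15.7801
|z1|+|z2| = 12.4844 + 6.3632 = 18.8476

|z1+z2| = 15.7801 ≤ |z1|+|z2| = 18.8476 (verified)


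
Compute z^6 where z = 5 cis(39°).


r^6 = 5^6 = 15625
n*theta = 6*39° = 234° = 234° (mod 360)
a = 15625*cos(234°) = -9184.1446
b = 15625*sin(234°) = -12640.8905

15625 cis(234°) = -9184.1446 - 12640.8905i


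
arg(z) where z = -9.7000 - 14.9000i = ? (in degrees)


Re = -9.7, Im = -14.9
arg = atan2(-14.9, -9.7) = -123.0644 degrees

arg(z) = -123.0644 degrees


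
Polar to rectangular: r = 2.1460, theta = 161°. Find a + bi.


a = 2.1460*cos(161°) = 2.1460*(-0.94552) = -2.0291
b = 2.1460*sin(161°) = 2.1460*0.3256 = 0.6987

-2.0291 + 0.6987i


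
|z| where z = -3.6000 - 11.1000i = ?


|z| = sqrt((-3.6)^2 + (-11.1)^2) = sqrt(12.96 + 123.21) = sqrt(136.17) = 11.6692

|z| = 11.6692


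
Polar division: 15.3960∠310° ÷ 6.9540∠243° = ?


r = 15.3960 / 6.9540 = 2.2140
theta = 310° - 243° = 67° = 67° (mod 360)

2.2140 cis(67°)


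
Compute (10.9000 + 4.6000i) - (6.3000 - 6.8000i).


Real: 10.9 - 6.3 = 4.6
Imag: 4.6 + 6.8 = 11.4

4.6000 + 11.4000i


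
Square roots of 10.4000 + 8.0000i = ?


|z| = sqrt(108.16+64) = 13.1210
sqrt((|z|+a)/2) = sqrt((13.1210+10.4)/2) = sqrt(11.7605) = 3.4294
sqrt((|z|-a)/2) = sqrt((13.1210-10.4)/2) = sqrt(1.3605) = 1.1664

±(3.4294 + 1.1664i) i.e. 3.4294 + 1.1664i and -3.4294 - 1.1664i


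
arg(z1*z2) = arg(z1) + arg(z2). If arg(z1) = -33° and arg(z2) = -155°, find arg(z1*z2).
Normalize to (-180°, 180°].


arg(z1*z2) = -33° - 155° = -188°
Normalized to (-180°, 180°]: 172°

172°


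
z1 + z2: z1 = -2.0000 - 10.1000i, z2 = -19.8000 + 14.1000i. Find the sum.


Real: -2 - 19.8 = -21.8
Imag: -10.1 + 14.1 = 4

-21.8000 + 4.0000i


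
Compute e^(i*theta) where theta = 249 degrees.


cos(249°) = -0.3584
sin(249°) = -0.9336

e^(i*249°) = -0.3584 - 0.9336i


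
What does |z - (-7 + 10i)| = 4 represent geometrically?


|z - z0| = r is a circle with center z0 and radius r.
Center = (-7, 10), radius = 4

Circle with center (-7, 10) and radius 4


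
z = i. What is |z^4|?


|z| = sqrt(0+1) = sqrt(1) = 1
|z^4| = |z|^4 = 1^4 = 1

|z^4| = 1


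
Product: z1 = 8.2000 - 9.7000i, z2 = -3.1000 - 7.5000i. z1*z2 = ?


Real = 8.2*(-3.1) - (-9.7)*(-7.5) = -25.42 - 72.75 = -98.17
Imag = 8.2*(-7.5) - (3.1)*(-9.7) = -61.5 + 30.07 = -31.43

-98.1700 - 31.4300i


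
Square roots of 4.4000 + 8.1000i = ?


|z| = sqrt(19.36+65.61) = 9.2179
sqrt((|z|+a)/2) = sqrt((9.2179+4.4)/2) = sqrt(6.8090) = 2.6094
sqrt((|z|-a)/2) = sqrt((9.2179-4.4)/2) = sqrt(2.4090) = 1.5521

±(2.6094 + 1.5521i) i.e. 2.6094 + 1.5521i and -2.6094 - 1.5521i


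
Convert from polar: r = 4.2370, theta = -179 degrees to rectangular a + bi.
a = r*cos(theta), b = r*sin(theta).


a = 4.2370*cos(-179°) = 4.2370*(-0.99985) = -4.2364
b = 4.2370*sin(-179°) = 4.2370*(-0.01745) = -0.0739

-4.2364 - 0.0739i


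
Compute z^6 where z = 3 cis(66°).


r^6 = 3^6 = 729
n*theta = 6*66° = 396° = 36° (mod 360)
a = 729*cos(36°) = 589.7734
b = 729*sin(36°) = 428.4954

729 cis(36°) = 589.7734 + 428.4954i


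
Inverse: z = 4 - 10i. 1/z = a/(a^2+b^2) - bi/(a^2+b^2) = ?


|z|^2 = 16+100 = 116
1/z = (4 + 10i)/116

1/z = 0.0345 + 0.0862i


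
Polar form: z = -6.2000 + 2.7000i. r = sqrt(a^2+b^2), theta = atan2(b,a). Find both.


r = sqrt(38.44+7.29) = sqrt(45.73) = 6.7624
theta = atan2(2.7, -6.2) = 156.4677 degrees

r = 6.7624, theta = 156.4677 degrees


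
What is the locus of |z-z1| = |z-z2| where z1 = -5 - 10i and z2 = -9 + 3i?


Equal distances means the locus is the perpendicular bisector of z1 and z2.
Midpoint = ((-5+(-9))/2, (-10+3)/2) = (-7.0000, -3.5000)

Perpendicular bisector through (-7.0000, -3.5000)


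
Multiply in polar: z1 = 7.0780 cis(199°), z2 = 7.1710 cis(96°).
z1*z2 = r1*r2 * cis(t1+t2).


r = 7.0780 * 7.1710 = 50.7563
theta = 199° + 96° = 295° = 295° (mod 360)

50.7563 cis(295°)


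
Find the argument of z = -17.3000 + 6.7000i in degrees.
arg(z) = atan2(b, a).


Re = -17.3, Im = 6.7
arg = atan2(6.7, -17.3) = 158.8294 degrees

arg(z) = 158.8294 degrees


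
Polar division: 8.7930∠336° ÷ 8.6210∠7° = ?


r = 8.7930 / 8.6210 = 1.0200
theta = 336° - 7° = 329° = 329° (mod 360)

1.0200 cis(329°)


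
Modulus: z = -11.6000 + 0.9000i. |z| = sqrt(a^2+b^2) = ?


|z| = sqrt((-11.6)^2 + 0.9^2) = sqrt(134.56 + 0.81) = sqrt(135.37) = 11.6349

|z| = 11.6349


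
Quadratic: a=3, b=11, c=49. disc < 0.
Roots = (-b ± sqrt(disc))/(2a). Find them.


disc = 11^2 - 4*3*49 = 121 - 588 = -467
sqrt(|disc|) = sqrt(467) = 21.6102
Real part = -11/(2*3) = -1.8333
Imag part = 21.6102/(2*3) = 3.6017

-1.8333 ± 3.6017i


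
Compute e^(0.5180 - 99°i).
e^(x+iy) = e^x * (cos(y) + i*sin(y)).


e^0.5180 = 1.6787
cos(-99°) = -0.15643
sin(-99°) = -0.98769
Real = 1.6787*(-0.15643) = -0.2626
Imag = 1.6787*(-0.98769) = -1.6580

-0.2626 - 1.6580i


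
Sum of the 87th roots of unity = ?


The sum of all 87th roots of unity is 0.
Geometric series: (1 - w^87)/(1 - w) = (1-1)/(1-w) = 0 since w^87 = 1, w ≠ 1.
Alternatively: coefficient of z^86 in z^87 - 1 is 0.

0


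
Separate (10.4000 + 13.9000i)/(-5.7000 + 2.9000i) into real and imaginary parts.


Multiply by conjugate: (10.4000 + 13.9000i)(-5.7000 - 2.9000i) / ((-5.7)^2 + 2.9^2)
Numerator real = 10.4*(-5.7) + 13.9*2.9 = -18.97
Numerator imag = 13.9*(-5.7) - 10.4*2.9 = -109.39
Denominator = 40.9
Re(z) = -18.97/40.9 = -0.4638
Im(z) = -109.39/40.9 = -2.6746

Re(z) = -0.4638, Im(z) = -2.6746


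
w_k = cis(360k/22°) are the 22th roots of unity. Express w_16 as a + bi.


Angle = 360*16/22 = 261.8182°
a = cos(261.8182°) = -0.1423
b = sin(261.8182°) = -0.9898

-0.1423 - 0.9898i


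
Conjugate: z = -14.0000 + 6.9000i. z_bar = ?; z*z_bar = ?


z_bar = -14.0000 - 6.9000i
z*z_bar = (-14)^2 + 6.9^2 = 196 + 47.61 = 243.61

z_bar = -14.0000 - 6.9000i, z*z_bar = 243.61


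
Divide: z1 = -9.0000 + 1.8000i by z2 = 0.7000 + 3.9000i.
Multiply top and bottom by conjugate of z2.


Conjugate of z2 = 0.7000 - 3.9000i
Numerator: (-9.0000 + 1.8000i)(0.7000 - 3.9000i) = 0.7200 + 36.3600i
Denominator: 0.7^2 + 3.9^2 = 15.7
Result = (0.7200 + 36.3600i)/15.7

0.0459 + 2.3159i


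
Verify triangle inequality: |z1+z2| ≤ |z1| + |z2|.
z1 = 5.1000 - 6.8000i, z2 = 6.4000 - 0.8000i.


|z1| = sqrt(5.1^2 + (-6.8)^2) = sqrt(72.25) = 8.5000
|z2| = sqrt(6.4^2 + (-0.8)^2) = sqrt(41.6) = 6.4498
z1+z2 = 11.5000 - 7.6000i
|z1+z2| = sqrt(190.01) = 13.7844
|z1|+|z2| = 8.5000 + 6.4498 = 14.9498

|z1+z2| = 13.7844 ≤ |z1|+|z2| = 14.9498 (verified)


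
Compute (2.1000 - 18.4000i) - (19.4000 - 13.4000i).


Real: 2.1 - 19.4 = -17.3
Imag: -18.4 + 13.4 = -5

-17.3000 - 5.0000i


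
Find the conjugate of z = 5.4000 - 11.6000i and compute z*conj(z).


z_bar = 5.4000 + 11.6000i
z*z_bar = 5.4^2 + (-11.6)^2 = 29.16 + 134.56 = 163.72

z_bar = 5.4000 + 11.6000i, z*z_bar = 163.72


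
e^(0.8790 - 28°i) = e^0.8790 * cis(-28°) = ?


e^0.8790 = 2.4085
cos(-28°) = 0.88295
sin(-28°) = -0.46947
Real = 2.4085*0.88295 = 2.1266
Imag = 2.4085*(-0.46947) = -1.1307

2.1266 - 1.1307i


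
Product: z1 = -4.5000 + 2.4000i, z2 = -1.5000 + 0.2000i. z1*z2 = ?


Real = -4.5*(-1.5) - 2.4*0.2 = 6.75 - 0.48 = 6.27
Imag = -4.5*0.2 - (1.5)*2.4 = -0.9 - (3.6) = -4.5

6.2700 - 4.5000i


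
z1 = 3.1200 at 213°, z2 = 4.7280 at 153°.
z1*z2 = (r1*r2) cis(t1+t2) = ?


r = 3.1200 * 4.7280 = 14.7514
theta = 213° + 153° = 366° = 6° (mod 360)

14.7514 cis(6°)


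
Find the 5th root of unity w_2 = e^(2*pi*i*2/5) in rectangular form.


Angle = 360*2/5 = 144°
a = cos(144°) = -0.8090
b = sin(144°) = 0.5878

-0.8090 + 0.5878i


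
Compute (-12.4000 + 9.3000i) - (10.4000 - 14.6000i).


Real: -12.4 - 10.4 = -22.8
Imag: 9.3 + 14.6 = 23.9

-22.8000 + 23.9000i


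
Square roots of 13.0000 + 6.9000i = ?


|z| = sqrt(169+47.61) = 14.7177
sqrt((|z|+a)/2) = sqrt((14.7177+13)/2) = sqrt(13.8588) = 3.7227
sqrt((|z|-a)/2) = sqrt((14.7177-13)/2) = sqrt(0.8588) = 0.9267

±(3.7227 + 0.9267i) i.e. 3.7227 + 0.9267i and -3.7227 - 0.9267i


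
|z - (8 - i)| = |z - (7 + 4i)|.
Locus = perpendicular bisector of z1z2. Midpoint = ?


Equal distances means the locus is the perpendicular bisector of z1 and z2.
Midpoint = ((8+7)/2, (-1+4)/2) = (7.5000, 1.5000)

Perpendicular bisector through (7.5000, 1.5000)


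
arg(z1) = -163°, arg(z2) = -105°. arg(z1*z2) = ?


arg(z1*z2) = -163° - 105° = -268°
Normalized to (-180°, 180°]: 92°

92°


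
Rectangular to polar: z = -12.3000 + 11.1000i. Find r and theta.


r = sqrt(151.29+123.21) = sqrt(274.5) = 16.5680
theta = atan2(11.1, -12.3) = 137.9357 degrees

r = 16.5680, theta = 137.9357 degrees


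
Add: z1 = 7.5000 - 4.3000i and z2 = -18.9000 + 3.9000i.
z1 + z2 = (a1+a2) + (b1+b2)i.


Real: 7.5 - 18.9 = -11.4
Imag: -4.3 + 3.9 = -0.4

-11.4000 - 0.4000i


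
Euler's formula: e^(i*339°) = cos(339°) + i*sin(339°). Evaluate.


cos(339°) = 0.9336
sin(339°) = -0.3584

e^(i*339°) = 0.9336 - 0.3584i


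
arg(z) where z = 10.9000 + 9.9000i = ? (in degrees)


Re = 10.9, Im = 9.9
arg = atan2(9.9, 10.9) = 42.2475 degrees

arg(z) = 42.2475 degrees


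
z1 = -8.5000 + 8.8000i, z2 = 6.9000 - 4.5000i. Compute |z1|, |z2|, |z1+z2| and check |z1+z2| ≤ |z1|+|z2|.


|z1| = sqrt((-8.5)^2 + 8.8^2) = sqrt(149.69) = 12.2348
|z2| = sqrt(6.9^2 + (-4.5)^2) = sqrt(67.86) = 8.2377
z1+z2 = -1.6000 + 4.3000i
|z1+z2| = sqrt(21.05) = 4.5880
|z1|+|z2| = 12.2348 + 8.2377 = 20.4725

|z1+z2| = 4.5880 ≤ |z1|+|z2| = 20.4725 (verified)


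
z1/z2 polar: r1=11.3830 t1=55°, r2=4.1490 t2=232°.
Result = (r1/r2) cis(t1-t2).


r = 11.3830 / 4.1490 = 2.7436
theta = 55° - 232° = -177° = 183° (mod 360)

2.7436 cis(183°)


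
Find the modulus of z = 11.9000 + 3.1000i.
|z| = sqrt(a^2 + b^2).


|z| = sqrt(11.9^2 + 3.1^2) = sqrt(141.61 + 9.61) = sqrt(151.22) = 12.2972

|z| = 12.2972


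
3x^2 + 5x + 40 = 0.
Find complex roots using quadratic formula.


disc = 5^2 - 4*3*40 = 25 - 480 = -455
sqrt(|disc|) = sqrt(455) = 21.3307
Real part = -5/(2*3) = -0.8333
Imag part = 21.3307/(2*3) = 3.5551

-0.8333 ± 3.5551i


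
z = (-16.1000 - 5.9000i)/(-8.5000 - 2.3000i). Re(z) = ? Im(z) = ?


Multiply by conjugate: (-16.1000 - 5.9000i)(-8.5000 + 2.3000i) / ((-8.5)^2 + (-2.3)^2)
Numerator real = -16.1*(-8.5) - (5.9)*(-2.3) = 150.42
Numerator imag = -5.9*(-8.5) - (-16.1)*(-2.3) = 13.12
Denominator = 77.54
Re(z) = 150.42/77.54 = 1.9399
Im(z) = 13.12/77.54 = 0.1692

Re(z) = 1.9399, Im(z) = 0.1692


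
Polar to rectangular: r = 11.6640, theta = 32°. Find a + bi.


a = 11.6640*cos(32°) = 11.6640*0.848048 = 9.8916
b = 11.6640*sin(32°) = 11.6640*0.52992 = 6.1810

9.8916 + 6.1810i


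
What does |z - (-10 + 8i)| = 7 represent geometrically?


|z - z0| = r is a circle with center z0 and radius r.
Center = (-10, 8), radius = 7

Circle with center (-10, 8) and radius 7


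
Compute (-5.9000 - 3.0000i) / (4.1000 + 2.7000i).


Conjugate of z2 = 4.1000 - 2.7000i
Numerator: (-5.9000 - 3.0000i)(4.1000 - 2.7000i) = -32.2900 + 3.6300i
Denominator: 4.1^2 + 2.7^2 = 24.1
Result = (-32.2900 + 3.6300i)/24.1

-1.3398 + 0.1506i


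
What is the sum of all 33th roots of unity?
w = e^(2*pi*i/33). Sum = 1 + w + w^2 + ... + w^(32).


The sum of all 33th roots of unity is 0.
Geometric series: (1 - w^33)/(1 - w) = (1-1)/(1-w) = 0 since w^33 = 1, w ≠ 1.
Alternatively: coefficient of z^32 in z^33 - 1 is 0.

0


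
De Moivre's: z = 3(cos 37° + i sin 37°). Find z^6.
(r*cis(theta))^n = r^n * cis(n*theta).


r^6 = 3^6 = 729
n*theta = 6*37° = 222° = 222° (mod 360)
a = 729*cos(222°) = -541.7526
b = 729*sin(222°) = -487.7962

729 cis(222°) = -541.7526 - 487.7962i


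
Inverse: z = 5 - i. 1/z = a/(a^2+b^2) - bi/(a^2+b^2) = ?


|z|^2 = 25+1 = 26
1/z = (5 + 1i)/26

1/z = 0.1923 + 0.0385i


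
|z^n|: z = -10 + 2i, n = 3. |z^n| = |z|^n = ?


|z| = sqrt(100+4) = sqrt(104) = 10.1980
|z^3| = |z|^3 = (sqrt(104))^3 = 104*sqrt(104)

|z^3| = 104*sqrt(104) ≈ 1060.5961


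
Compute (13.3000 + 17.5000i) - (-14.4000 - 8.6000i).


Real: 13.3 + 14.4 = 27.7
Imag: 17.5 + 8.6 = 26.1

27.7000 + 26.1000i


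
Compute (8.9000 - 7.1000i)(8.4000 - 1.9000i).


Real = 8.9*8.4 - (-7.1)*(-1.9) = 74.76 - 13.49 = 61.27
Imag = 8.9*(-1.9) + 8.4*(-7.1) = -16.91 - (59.64) = -76.55

61.2700 - 76.5500i


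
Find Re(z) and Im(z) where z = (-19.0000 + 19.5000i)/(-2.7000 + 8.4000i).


Multiply by conjugate: (-19.0000 + 19.5000i)(-2.7000 - 8.4000i) / ((-2.7)^2 + 8.4^2)
Numerator real = -19*(-2.7) + 19.5*8.4 = 215.1
Numerator imag = 19.5*(-2.7) - (-19)*8.4 = 106.95
Denominator = 77.85
Re(z) = 215.1/77.85 = 2.7630
Im(z) = 106.95/77.85 = 1.3738

Re(z) = 2.7630, Im(z) = 1.3738


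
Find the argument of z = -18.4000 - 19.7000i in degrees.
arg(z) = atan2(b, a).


Re = -18.4, Im = -19.7
arg = atan2(-19.7, -18.4) = -133.0458 degrees

arg(z) = -133.0458 degrees


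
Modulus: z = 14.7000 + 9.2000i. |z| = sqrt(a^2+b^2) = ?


|z| = sqrt(14.7^2 + 9.2^2) = sqrt(216.09 + 84.64) = sqrt(300.73) = 17.3416

|z| = 17.3416


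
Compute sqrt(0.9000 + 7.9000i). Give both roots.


|z| = sqrt(0.81+62.41) = 7.9511
sqrt((|z|+a)/2) = sqrt((7.9511+0.9)/2) = sqrt(4.4256) = 2.1037
sqrt((|z|-a)/2) = sqrt((7.9511-0.9)/2) = sqrt(3.5256) = 1.8776

±(2.1037 + 1.8776i) i.e. 2.1037 + 1.8776i and -2.1037 - 1.8776i


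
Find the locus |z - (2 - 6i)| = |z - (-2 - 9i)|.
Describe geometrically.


Equal distances means the locus is the perpendicular bisector of z1 and z2.
Midpoint = ((2+(-2))/2, (-6+(-9))/2) = (0, -7.5000)

Perpendicular bisector through (0, -7.5000)


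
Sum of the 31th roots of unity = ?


The sum of all 31th roots of unity is 0.
Geometric series: (1 - w^31)/(1 - w) = (1-1)/(1-w) = 0 since w^31 = 1, w ≠ 1.
Alternatively: coefficient of z^30 in z^31 - 1 is 0.

0


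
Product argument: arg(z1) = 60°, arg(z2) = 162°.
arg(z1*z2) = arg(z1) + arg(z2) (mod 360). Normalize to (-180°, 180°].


arg(z1*z2) = 60° + 162° = 222°
Normalized to (-180°, 180°]: -138°

-138°


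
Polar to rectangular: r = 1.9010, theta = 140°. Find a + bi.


a = 1.9010*cos(140°) = 1.9010*(-0.7660444) = -1.4563
b = 1.9010*sin(140°) = 1.9010*0.64279 = 1.2219

-1.4563 + 1.2219i


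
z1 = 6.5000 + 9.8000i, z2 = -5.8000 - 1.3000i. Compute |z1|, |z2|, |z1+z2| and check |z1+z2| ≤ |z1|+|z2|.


|z1| = sqrt(6.5^2 + 9.8^2) = sqrt(138.29) = 11.7597
|z2| = sqrt((-5.8)^2 + (-1.3)^2) = sqrt(35.33) = 5.9439
z1+z2 = 0.7000 + 8.5000i
|z1+z2| = sqrt(72.74) = 8.5288
|z1|+|z2| = 11.7597 + 5.9439 = 17.7036

|z1+z2| = 8.5288 ≤ |z1|+|z2| = 17.7036 (verified)


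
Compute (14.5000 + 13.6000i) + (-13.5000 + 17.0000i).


Real: 14.5 - 13.5 = 1
Imag: 13.6 + 17 = 30.6

1.0000 + 30.6000i


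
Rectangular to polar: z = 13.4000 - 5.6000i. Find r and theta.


r = sqrt(179.56+31.36) = sqrt(210.92) = 14.5231
theta = atan2(-5.6, 13.4) = -22.6806 degrees

r = 14.5231, theta = -22.6806 degrees


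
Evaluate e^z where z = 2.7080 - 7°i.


e^2.7080 = 14.9992
cos(-7°) = 0.992546
sin(-7°) = -0.121869
Real = 14.9992*0.992546 = 14.8874
Imag = 14.9992*(-0.121869) = -1.8279

14.8874 - 1.8279i


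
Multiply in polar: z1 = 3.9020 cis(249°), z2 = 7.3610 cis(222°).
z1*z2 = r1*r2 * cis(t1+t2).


r = 3.9020 * 7.3610 = 28.7226
theta = 249° + 222° = 471° = 111° (mod 360)

28.7226 cis(111°)


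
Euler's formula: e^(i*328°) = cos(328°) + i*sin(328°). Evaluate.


cos(328°) = 0.8480
sin(328°) = -0.5299

e^(i*328°) = 0.8480 - 0.5299i


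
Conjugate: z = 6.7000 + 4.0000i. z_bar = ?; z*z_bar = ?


z_bar = 6.7000 - 4.0000i
z*z_bar = 6.7^2 + 4^2 = 44.89 + 16 = 60.89

z_bar = 6.7000 - 4.0000i, z*z_bar = 60.89


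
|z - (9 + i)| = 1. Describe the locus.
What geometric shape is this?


|z - z0| = r is a circle with center z0 and radius r.
Center = (9, 1), radius = 1

Circle with center (9, 1) and radius 1


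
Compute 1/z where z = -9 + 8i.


|z|^2 = 81+64 = 145
1/z = (-9 - 8i)/145

1/z = -0.0621 - 0.0552i


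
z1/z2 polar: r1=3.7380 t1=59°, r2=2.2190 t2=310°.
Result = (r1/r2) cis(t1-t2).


r = 3.7380 / 2.2190 = 1.6845
theta = 59° - 310° = -251° = 109° (mod 360)

1.6845 cis(109°)


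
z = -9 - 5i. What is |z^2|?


|z| = sqrt(81+25) = sqrt(106) = 10.2956
|z^2| = |z|^2 = (sqrt(106))^2 = 106

|z^2| = 106


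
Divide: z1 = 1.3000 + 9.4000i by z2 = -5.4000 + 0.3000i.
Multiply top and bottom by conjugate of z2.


Conjugate of z2 = -5.4000 - 0.3000i
Numerator: (1.3000 + 9.4000i)(-5.4000 - 0.3000i) = -4.2000 - 51.1500i
Denominator: (-5.4)^2 + 0.3^2 = 29.25
Result = (-4.2000 - 51.1500i)/29.25

-0.1436 - 1.7487i


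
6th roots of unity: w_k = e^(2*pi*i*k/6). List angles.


The 6th roots of unity are cis(360k/6°) for k=0..5
Angle step = 360/6 = 60°
Primitive root: cis(60°)
Primitive root = 0.5000 + 0.8660i

6 roots at angles: 0°, 60°, 120°, 180°, 240°, 300°


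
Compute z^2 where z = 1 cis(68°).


r^2 = 1^2 = 1
n*theta = 2*68° = 136° = 136° (mod 360)
a = 1*cos(136°) = -0.7193
b = 1*sin(136°) = 0.6947

1 cis(136°) = -0.7193 + 0.6947i


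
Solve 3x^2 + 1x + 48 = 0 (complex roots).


disc = 1^2 - 4*3*48 = 1 - 576 = -575
sqrt(|disc|) = sqrt(575) = 23.9792
Real part = -1/(2*3) = -0.1667
Imag part = 23.9792/(2*3) = 3.9965

-0.1667 ± 3.9965i


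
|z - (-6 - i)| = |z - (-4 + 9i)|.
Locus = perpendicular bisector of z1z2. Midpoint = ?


Equal distances means the locus is the perpendicular bisector of z1 and z2.
Midpoint = ((-6+(-4))/2, (-1+9)/2) = (-5.0000, 4.0000)

Perpendicular bisector through (-5.0000, 4.0000)


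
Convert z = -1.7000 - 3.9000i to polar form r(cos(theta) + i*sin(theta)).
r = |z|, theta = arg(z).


r = sqrt(2.89+15.21) = sqrt(18.1) = 4.2544
theta = atan2(-3.9, -1.7) = -113.5523 degrees

r = 4.2544, theta = -113.5523 degrees


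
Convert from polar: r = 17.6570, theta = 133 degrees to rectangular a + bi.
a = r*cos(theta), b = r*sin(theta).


a = 17.6570*cos(133°) = 17.6570*(-0.681998) = -12.0420
b = 17.6570*sin(133°) = 17.6570*0.731354 = 12.9135

-12.0420 + 12.9135i


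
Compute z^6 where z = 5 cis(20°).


r^6 = 5^6 = 15625
n*theta = 6*20° = 120° = 120° (mod 360)
a = 15625*cos(120°) = -7812.5000
b = 15625*sin(120°) = 13531.6469

15625 cis(120°) = -7812.5000 + 13531.6469i


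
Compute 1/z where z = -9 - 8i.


|z|^2 = 81+64 = 145
1/z = (-9 + 8i)/145

1/z = -0.0621 + 0.0552i


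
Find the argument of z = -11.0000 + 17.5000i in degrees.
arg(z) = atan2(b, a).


Re = -11, Im = 17.5
arg = atan2(17.5, -11) = 122.1523 degrees

arg(z) = 122.1523 degrees


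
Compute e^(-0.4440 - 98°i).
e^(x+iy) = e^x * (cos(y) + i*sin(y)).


e^-0.4440 = 0.64147
cos(-98°) = -0.1392
sin(-98°) = -0.9903
Real = 0.64147*(-0.1392) = -0.0893
Imag = 0.64147*(-0.9903) = -0.6352

-0.0893 - 0.6352i


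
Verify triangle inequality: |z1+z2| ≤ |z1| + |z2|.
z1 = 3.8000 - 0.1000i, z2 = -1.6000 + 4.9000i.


|z1| = sqrt(3.8^2 + (-0.1)^2) = sqrt(14.45) = 3.8013
|z2| = sqrt((-1.6)^2 + 4.9^2) = sqrt(26.57) = 5.1546
z1+z2 = 2.2000 + 4.8000i
|z1+z2| = sqrt(27.88) = 5.2802
|z1|+|z2| = 3.8013 + 5.1546 = 8.9559

|z1+z2| = 5.2802 ≤ |z1|+|z2| = 8.9559 (verified)


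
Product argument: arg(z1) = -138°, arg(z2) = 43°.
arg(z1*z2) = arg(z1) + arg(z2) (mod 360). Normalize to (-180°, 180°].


arg(z1*z2) = -138° + 43° = -95°
Normalized to (-180°, 180°]: -95°

-95°


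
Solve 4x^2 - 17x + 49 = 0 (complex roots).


disc = (-17)^2 - 4*4*49 = 289 - 784 = -495
sqrt(|disc|) = sqrt(495) = 22.2486
Real part = 17/(2*4) = 2.1250
Imag part = 22.2486/(2*4) = 2.7811

2.1250 ± 2.7811i


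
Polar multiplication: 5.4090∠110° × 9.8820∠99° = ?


r = 5.4090 * 9.8820 = 53.4517
theta = 110° + 99° = 209° = 209° (mod 360)

53.4517 cis(209°)


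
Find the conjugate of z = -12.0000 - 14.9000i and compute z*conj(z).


z_bar = -12.0000 + 14.9000i
z*z_bar = (-12)^2 + (-14.9)^2 = 144 + 222.01 = 366.01

z_bar = -12.0000 + 14.9000i, z*z_bar = 366.01


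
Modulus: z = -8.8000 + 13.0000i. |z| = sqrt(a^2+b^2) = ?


|z| = sqrt((-8.8)^2 + 13^2) = sqrt(77.44 + 169) = sqrt(246.44) = 15.6984

|z| = 15.6984


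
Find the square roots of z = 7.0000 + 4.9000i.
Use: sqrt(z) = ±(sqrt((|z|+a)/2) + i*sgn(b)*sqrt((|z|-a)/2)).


|z| = sqrt(49+24.01) = 8.5446
sqrt((|z|+a)/2) = sqrt((8.5446+7)/2) = sqrt(7.7723) = 2.7879
sqrt((|z|-a)/2) = sqrt((8.5446-7)/2) = sqrt(0.7723) = 0.8788

±(2.7879 + 0.8788i) i.e. 2.7879 + 0.8788i and -2.7879 - 0.8788i


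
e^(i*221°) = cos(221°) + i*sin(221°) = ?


cos(221°) = -0.7547
sin(221°) = -0.6561

e^(i*221°) = -0.7547 - 0.6561i


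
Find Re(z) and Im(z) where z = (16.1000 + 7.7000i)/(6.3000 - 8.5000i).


Multiply by conjugate: (16.1000 + 7.7000i)(6.3000 + 8.5000i) / (6.3^2 + (-8.5)^2)
Numerator real = 16.1*6.3 + 7.7*(-8.5) = 35.98
Numerator imag = 7.7*6.3 - 16.1*(-8.5) = 185.36
Denominator = 111.94
Re(z) = 35.98/111.94 = 0.3214
Im(z) = 185.36/111.94 = 1.6559

Re(z) = 0.3214, Im(z) = 1.6559


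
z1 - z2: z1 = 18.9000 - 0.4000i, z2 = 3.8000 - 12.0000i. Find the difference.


Real: 18.9 - 3.8 = 15.1
Imag: -0.4 + 12 = 11.6

15.1000 + 11.6000i


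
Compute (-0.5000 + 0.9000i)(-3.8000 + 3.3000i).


Real = -0.5*(-3.8) - 0.9*3.3 = 1.9 - 2.97 = -1.07
Imag = -0.5*3.3 - (3.8)*0.9 = -1.65 - (3.42) = -5.07

-1.0700 - 5.0700i


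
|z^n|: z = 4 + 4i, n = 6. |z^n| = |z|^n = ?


|z| = sqrt(16+16) = sqrt(32) = 5.6569
|z^6| = |z|^6 = (sqrt(32))^6 = 32^3 = 32768

|z^6| = 32768


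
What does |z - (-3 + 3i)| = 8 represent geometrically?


|z - z0| = r is a circle with center z0 and radius r.
Center = (-3, 3), radius = 8

Circle with center (-3, 3) and radius 8


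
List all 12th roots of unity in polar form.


The 12th roots of unity are cis(360k/12°) for k=0..11
Angle step = 360/12 = 30°
Primitive root: cis(30°)
Primitive root = 0.8660 + 0.5000i

12 roots at angles: 0°, 30°, 60°, 90°, 120°, 150°, 180°, 210°, 240°, 270°, 300°, 330°


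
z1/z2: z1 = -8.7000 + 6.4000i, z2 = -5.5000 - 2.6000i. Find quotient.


Conjugate of z2 = -5.5000 + 2.6000i
Numerator: (-8.7000 + 6.4000i)(-5.5000 + 2.6000i) = 31.2100 - 57.8200i
Denominator: (-5.5)^2 + (-2.6)^2 = 37.01
Result = (31.2100 - 57.8200i)/37.01

0.8433 - 1.5623i


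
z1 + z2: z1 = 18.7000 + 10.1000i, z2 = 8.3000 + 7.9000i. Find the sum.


Real: 18.7 + 8.3 = 27
Imag: 10.1 + 7.9 = 18

27.0000 + 18.0000i


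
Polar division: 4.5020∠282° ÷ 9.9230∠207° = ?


r = 4.5020 / 9.9230 = 0.4537
theta = 282° - 207° = 75° = 75° (mod 360)

0.4537 cis(75°)


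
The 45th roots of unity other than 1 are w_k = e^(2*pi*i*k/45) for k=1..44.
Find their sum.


With w = e^(2*pi*i/45), all 45 of the 45th roots of unity w^0 = 1, w, ..., w^(44) sum to 0: 1 + w + ... + w^(44) = (1 - w^45)/(1 - w) = 0 since w^45 = 1, w ≠ 1.
Removing the root 1: w + w^2 + ... + w^(44) = 0 - 1 = -1

Sum = -1


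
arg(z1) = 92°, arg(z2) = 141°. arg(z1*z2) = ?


arg(z1*z2) = 92° + 141° = 233°
Normalized to (-180°, 180°]: -127°

-127°


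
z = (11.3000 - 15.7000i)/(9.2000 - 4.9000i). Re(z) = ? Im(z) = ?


Multiply by conjugate: (11.3000 - 15.7000i)(9.2000 + 4.9000i) / (9.2^2 + (-4.9)^2)
Numerator real = 11.3*9.2 - (15.7)*(-4.9) = 180.89
Numerator imag = -15.7*9.2 - 11.3*(-4.9) = -89.07
Denominator = 108.65
Re(z) = 180.89/108.65 = 1.6649
Im(z) = -89.07/108.65 = -0.8198

Re(z) = 1.6649, Im(z) = -0.8198


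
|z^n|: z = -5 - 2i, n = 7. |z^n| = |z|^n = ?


|z| = sqrt(25+4) = sqrt(29) = 5.3852
|z^7| = |z|^7 = (sqrt(29))^7 = 29^3 * sqrt(29) = 24389*sqrt(29)

|z^7| = 24389*sqrt(29) ≈ 131338.7845


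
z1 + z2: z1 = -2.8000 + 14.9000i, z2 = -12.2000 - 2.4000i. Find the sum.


Real: -2.8 - 12.2 = -15
Imag: 14.9 - 2.4 = 12.5

-15.0000 + 12.5000i


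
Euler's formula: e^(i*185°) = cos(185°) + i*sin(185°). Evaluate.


cos(185°) = -0.9962
sin(185°) = -0.0872

e^(i*185°) = -0.9962 - 0.0872i


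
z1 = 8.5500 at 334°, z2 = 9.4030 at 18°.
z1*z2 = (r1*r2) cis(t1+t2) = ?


r = 8.5500 * 9.4030 = 80.3957
theta = 334° + 18° = 352° = 352° (mod 360)

80.3957 cis(352°)


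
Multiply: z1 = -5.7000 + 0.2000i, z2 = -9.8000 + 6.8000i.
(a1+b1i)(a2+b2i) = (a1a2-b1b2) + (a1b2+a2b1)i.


Real = -5.7*(-9.8) - 0.2*6.8 = 55.86 - 1.36 = 54.5
Imag = -5.7*6.8 - (9.8)*0.2 = -38.76 - (1.96) = -40.72

54.5000 - 40.7200i


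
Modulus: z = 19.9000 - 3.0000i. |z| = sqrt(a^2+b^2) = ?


|z| = sqrt(19.9^2 + (-3)^2) = sqrt(396.01 + 9) = sqrt(405.01) = 20.1249

|z| = 20.1249


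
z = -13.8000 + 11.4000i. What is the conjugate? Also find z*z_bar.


z_bar = -13.8000 - 11.4000i
z*z_bar = (-13.8)^2 + 11.4^2 = 190.44 + 129.96 = 320.4

z_bar = -13.8000 - 11.4000i, z*z_bar = 320.4


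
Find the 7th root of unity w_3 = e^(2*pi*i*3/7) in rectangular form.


Angle = 360*3/7 = 154.2857°
a = cos(154.2857°) = -0.9010
b = sin(154.2857°) = 0.4339

-0.9010 + 0.4339i


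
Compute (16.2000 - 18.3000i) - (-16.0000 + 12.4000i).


Real: 16.2 + 16 = 32.2
Imag: -18.3 - 12.4 = -30.7

32.2000 - 30.7000i


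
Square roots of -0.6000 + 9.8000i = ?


|z| = sqrt(0.36+96.04) = 9.8184
sqrt((|z|+a)/2) = sqrt((9.8184+(-0.6))/2) = sqrt(4.6092) = 2.1469
sqrt((|z|-a)/2) = sqrt((9.8184-(-0.6))/2) = sqrt(5.2092) = 2.2824

±(2.1469 + 2.2824i) i.e. 2.1469 + 2.2824i and -2.1469 - 2.2824i


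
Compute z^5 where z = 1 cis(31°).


r^5 = 1^5 = 1
n*theta = 5*31° = 155° = 155° (mod 360)
a = 1*cos(155°) = -0.9063
b = 1*sin(155°) = 0.4226

1 cis(155°) = -0.9063 + 0.4226i


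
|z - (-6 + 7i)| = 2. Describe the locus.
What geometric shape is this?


|z - z0| = r is a circle with center z0 and radius r.
Center = (-6, 7), radius = 2

Circle with center (-6, 7) and radius 2


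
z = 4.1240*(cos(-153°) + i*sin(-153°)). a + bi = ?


a = 4.1240*cos(-153°) = 4.1240*(-0.891) = -3.6745
b = 4.1240*sin(-153°) = 4.1240*(-0.454) = -1.8723

-3.6745 - 1.8723i


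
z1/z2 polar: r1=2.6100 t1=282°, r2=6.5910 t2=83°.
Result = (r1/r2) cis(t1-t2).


r = 2.6100 / 6.5910 = 0.3960
theta = 282° - 83° = 199° = 199° (mod 360)

0.3960 cis(199°)
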